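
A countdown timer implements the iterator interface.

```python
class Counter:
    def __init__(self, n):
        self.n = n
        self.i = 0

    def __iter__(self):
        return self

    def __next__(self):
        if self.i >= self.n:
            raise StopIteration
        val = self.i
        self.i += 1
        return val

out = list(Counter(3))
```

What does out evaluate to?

Step 1: Counter(3) creates an iterator counting 0 to 2.
Step 2: list() consumes all values: [0, 1, 2].
Therefore out = [0, 1, 2].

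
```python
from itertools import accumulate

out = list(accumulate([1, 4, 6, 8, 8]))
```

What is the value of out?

Step 1: accumulate computes running sums:
  + 1 = 1
  + 4 = 5
  + 6 = 11
  + 8 = 19
  + 8 = 27
Therefore out = [1, 5, 11, 19, 27].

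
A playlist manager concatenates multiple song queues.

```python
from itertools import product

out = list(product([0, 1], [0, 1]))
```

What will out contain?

Step 1: product([0, 1], [0, 1]) gives all pairs:
  (0, 0)
  (0, 1)
  (1, 0)
  (1, 1)
Therefore out = [(0, 0), (0, 1), (1, 0), (1, 1)].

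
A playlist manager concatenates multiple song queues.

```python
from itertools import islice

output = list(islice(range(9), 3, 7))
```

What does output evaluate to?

Step 1: islice(range(9), 3, 7) takes elements at indices [3, 7).
Step 2: Elements: [3, 4, 5, 6].
Therefore output = [3, 4, 5, 6].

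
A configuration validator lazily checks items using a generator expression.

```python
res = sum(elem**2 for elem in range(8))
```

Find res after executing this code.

Step 1: Compute elem**2 for each elem in range(8):
  elem=0: 0**2 = 0
  elem=1: 1**2 = 1
  elem=2: 2**2 = 4
  elem=3: 3**2 = 9
  elem=4: 4**2 = 16
  elem=5: 5**2 = 25
  elem=6: 6**2 = 36
  elem=7: 7**2 = 49
Step 2: sum = 0 + 1 + 4 + 9 + 16 + 25 + 36 + 49 = 140.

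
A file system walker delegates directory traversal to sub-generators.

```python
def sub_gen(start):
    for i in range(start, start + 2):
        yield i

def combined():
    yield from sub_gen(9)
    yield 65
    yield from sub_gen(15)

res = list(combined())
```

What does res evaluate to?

Step 1: combined() delegates to sub_gen(9):
  yield 9
  yield 10
Step 2: yield 65
Step 3: Delegates to sub_gen(15):
  yield 15
  yield 16
Therefore res = [9, 10, 65, 15, 16].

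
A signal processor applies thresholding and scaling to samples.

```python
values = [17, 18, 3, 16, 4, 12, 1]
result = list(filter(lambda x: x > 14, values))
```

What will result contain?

Step 1: Filter elements > 14:
  17: kept
  18: kept
  3: removed
  16: kept
  4: removed
  12: removed
  1: removed
Therefore result = [17, 18, 16].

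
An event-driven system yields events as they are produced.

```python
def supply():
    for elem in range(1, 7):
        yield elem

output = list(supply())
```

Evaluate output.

Step 1: The generator yields each value from range(1, 7).
Step 2: list() consumes all yields: [1, 2, 3, 4, 5, 6].
Therefore output = [1, 2, 3, 4, 5, 6].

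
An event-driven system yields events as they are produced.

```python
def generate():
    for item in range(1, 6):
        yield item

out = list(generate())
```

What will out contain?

Step 1: The generator yields each value from range(1, 6).
Step 2: list() consumes all yields: [1, 2, 3, 4, 5].
Therefore out = [1, 2, 3, 4, 5].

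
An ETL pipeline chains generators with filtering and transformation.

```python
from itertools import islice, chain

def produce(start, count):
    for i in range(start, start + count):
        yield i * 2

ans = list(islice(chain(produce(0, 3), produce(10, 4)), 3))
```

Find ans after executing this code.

Step 1: produce(0, 3) yields [0, 2, 4].
Step 2: produce(10, 4) yields [20, 22, 24, 26].
Step 3: chain concatenates: [0, 2, 4, 20, 22, 24, 26].
Step 4: islice takes first 3: [0, 2, 4].
Therefore ans = [0, 2, 4].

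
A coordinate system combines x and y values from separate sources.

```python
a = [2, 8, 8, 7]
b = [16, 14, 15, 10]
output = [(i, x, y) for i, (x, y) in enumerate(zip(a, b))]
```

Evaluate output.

Step 1: enumerate(zip(a, b)) gives index with paired elements:
  i=0: (2, 16)
  i=1: (8, 14)
  i=2: (8, 15)
  i=3: (7, 10)
Therefore output = [(0, 2, 16), (1, 8, 14), (2, 8, 15), (3, 7, 10)].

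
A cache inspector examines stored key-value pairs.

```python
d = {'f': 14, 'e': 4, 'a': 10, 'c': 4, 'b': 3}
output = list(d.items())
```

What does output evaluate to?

Step 1: d.items() returns (key, value) pairs in insertion order.
Therefore output = [('f', 14), ('e', 4), ('a', 10), ('c', 4), ('b', 3)].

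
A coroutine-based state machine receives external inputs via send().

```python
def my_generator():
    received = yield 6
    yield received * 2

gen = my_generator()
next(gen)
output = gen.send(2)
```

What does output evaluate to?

Step 1: next(gen) advances to first yield, producing 6.
Step 2: send(2) resumes, received = 2.
Step 3: yield received * 2 = 2 * 2 = 4.
Therefore output = 4.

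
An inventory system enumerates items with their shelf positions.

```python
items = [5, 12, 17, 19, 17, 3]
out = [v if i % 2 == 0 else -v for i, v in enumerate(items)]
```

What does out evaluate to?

Step 1: For each (i, v), keep v if i is even, negate if odd:
  i=0 (even): keep 5
  i=1 (odd): negate to -12
  i=2 (even): keep 17
  i=3 (odd): negate to -19
  i=4 (even): keep 17
  i=5 (odd): negate to -3
Therefore out = [5, -12, 17, -19, 17, -3].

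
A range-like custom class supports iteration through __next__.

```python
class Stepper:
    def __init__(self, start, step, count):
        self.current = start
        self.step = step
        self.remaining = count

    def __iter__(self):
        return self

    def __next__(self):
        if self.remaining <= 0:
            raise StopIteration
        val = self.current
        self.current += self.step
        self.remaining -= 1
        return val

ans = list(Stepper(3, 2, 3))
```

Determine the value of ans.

Step 1: Stepper starts at 3, increments by 2, for 3 steps:
  Yield 3, then current += 2
  Yield 5, then current += 2
  Yield 7, then current += 2
Therefore ans = [3, 5, 7].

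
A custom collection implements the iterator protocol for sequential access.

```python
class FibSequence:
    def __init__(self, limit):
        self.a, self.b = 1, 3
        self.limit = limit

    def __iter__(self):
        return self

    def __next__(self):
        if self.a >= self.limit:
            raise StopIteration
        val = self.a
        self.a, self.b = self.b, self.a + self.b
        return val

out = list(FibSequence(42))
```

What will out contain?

Step 1: Fibonacci-like sequence (a=1, b=3) until >= 42:
  Yield 1, then a,b = 3,4
  Yield 3, then a,b = 4,7
  Yield 4, then a,b = 7,11
  Yield 7, then a,b = 11,18
  Yield 11, then a,b = 18,29
  Yield 18, then a,b = 29,47
  Yield 29, then a,b = 47,76
Step 2: 47 >= 42, stop.
Therefore out = [1, 3, 4, 7, 11, 18, 29].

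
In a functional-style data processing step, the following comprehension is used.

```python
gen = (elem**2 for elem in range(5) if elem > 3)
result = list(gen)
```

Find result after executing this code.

Step 1: For range(5), keep elem > 3, then square:
  elem=0: 0 <= 3, excluded
  elem=1: 1 <= 3, excluded
  elem=2: 2 <= 3, excluded
  elem=3: 3 <= 3, excluded
  elem=4: 4 > 3, yield 4**2 = 16
Therefore result = [16].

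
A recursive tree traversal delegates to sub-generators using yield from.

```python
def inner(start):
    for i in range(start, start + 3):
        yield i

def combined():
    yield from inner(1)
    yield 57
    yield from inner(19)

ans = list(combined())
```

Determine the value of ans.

Step 1: combined() delegates to inner(1):
  yield 1
  yield 2
  yield 3
Step 2: yield 57
Step 3: Delegates to inner(19):
  yield 19
  yield 20
  yield 21
Therefore ans = [1, 2, 3, 57, 19, 20, 21].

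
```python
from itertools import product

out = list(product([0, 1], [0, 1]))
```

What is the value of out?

Step 1: product([0, 1], [0, 1]) gives all pairs:
  (0, 0)
  (0, 1)
  (1, 0)
  (1, 1)
Therefore out = [(0, 0), (0, 1), (1, 0), (1, 1)].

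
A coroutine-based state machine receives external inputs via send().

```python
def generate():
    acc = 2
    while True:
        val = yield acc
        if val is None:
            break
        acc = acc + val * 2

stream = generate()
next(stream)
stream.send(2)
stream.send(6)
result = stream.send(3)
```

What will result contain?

Step 1: next() -> yield acc=2.
Step 2: send(2) -> val=2, acc = 2 + 2*2 = 6, yield 6.
Step 3: send(6) -> val=6, acc = 6 + 6*2 = 18, yield 18.
Step 4: send(3) -> val=3, acc = 18 + 3*2 = 24, yield 24.
Therefore result = 24.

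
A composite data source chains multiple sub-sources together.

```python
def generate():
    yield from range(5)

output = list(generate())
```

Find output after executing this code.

Step 1: yield from delegates to the iterable, yielding each element.
Step 2: Collected values: [0, 1, 2, 3, 4].
Therefore output = [0, 1, 2, 3, 4].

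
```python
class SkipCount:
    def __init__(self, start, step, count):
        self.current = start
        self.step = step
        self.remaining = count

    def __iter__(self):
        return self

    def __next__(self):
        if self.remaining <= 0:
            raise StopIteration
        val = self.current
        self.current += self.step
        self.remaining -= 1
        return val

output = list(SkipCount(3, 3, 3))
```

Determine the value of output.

Step 1: SkipCount starts at 3, increments by 3, for 3 steps:
  Yield 3, then current += 3
  Yield 6, then current += 3
  Yield 9, then current += 3
Therefore output = [3, 6, 9].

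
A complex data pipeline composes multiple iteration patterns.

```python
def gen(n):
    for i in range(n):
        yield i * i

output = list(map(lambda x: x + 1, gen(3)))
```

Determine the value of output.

Step 1: gen(3) yields squares: [0, 1, 4].
Step 2: map adds 1 to each: [1, 2, 5].
Therefore output = [1, 2, 5].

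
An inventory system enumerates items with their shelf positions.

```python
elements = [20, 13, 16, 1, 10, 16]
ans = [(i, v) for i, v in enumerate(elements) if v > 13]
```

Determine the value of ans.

Step 1: Filter enumerate([20, 13, 16, 1, 10, 16]) keeping v > 13:
  (0, 20): 20 > 13, included
  (1, 13): 13 <= 13, excluded
  (2, 16): 16 > 13, included
  (3, 1): 1 <= 13, excluded
  (4, 10): 10 <= 13, excluded
  (5, 16): 16 > 13, included
Therefore ans = [(0, 20), (2, 16), (5, 16)].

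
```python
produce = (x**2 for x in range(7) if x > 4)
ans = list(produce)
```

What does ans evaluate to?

Step 1: For range(7), keep x > 4, then square:
  x=0: 0 <= 4, excluded
  x=1: 1 <= 4, excluded
  x=2: 2 <= 4, excluded
  x=3: 3 <= 4, excluded
  x=4: 4 <= 4, excluded
  x=5: 5 > 4, yield 5**2 = 25
  x=6: 6 > 4, yield 6**2 = 36
Therefore ans = [25, 36].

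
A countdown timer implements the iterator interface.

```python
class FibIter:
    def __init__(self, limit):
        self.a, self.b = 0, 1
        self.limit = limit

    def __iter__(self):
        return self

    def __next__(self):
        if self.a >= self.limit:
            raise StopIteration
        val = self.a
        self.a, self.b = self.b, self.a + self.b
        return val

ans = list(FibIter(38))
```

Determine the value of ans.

Step 1: Fibonacci-like sequence (a=0, b=1) until >= 38:
  Yield 0, then a,b = 1,1
  Yield 1, then a,b = 1,2
  Yield 1, then a,b = 2,3
  Yield 2, then a,b = 3,5
  Yield 3, then a,b = 5,8
  Yield 5, then a,b = 8,13
  Yield 8, then a,b = 13,21
  Yield 13, then a,b = 21,34
  Yield 21, then a,b = 34,55
  Yield 34, then a,b = 55,89
Step 2: 55 >= 38, stop.
Therefore ans = [0, 1, 1, 2, 3, 5, 8, 13, 21, 34].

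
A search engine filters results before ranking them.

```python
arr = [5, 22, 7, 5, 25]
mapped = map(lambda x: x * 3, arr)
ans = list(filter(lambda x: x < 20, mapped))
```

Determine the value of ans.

Step 1: Map x * 3:
  5 -> 15
  22 -> 66
  7 -> 21
  5 -> 15
  25 -> 75
Step 2: Filter for < 20:
  15: kept
  66: removed
  21: removed
  15: kept
  75: removed
Therefore ans = [15, 15].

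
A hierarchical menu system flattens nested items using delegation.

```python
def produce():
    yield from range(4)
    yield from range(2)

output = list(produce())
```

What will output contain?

Step 1: Trace yields in order:
  yield 0
  yield 1
  yield 2
  yield 3
  yield 0
  yield 1
Therefore output = [0, 1, 2, 3, 0, 1].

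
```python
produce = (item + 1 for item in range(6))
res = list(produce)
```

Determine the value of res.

Step 1: For each item in range(6), compute item+1:
  item=0: 0+1 = 1
  item=1: 1+1 = 2
  item=2: 2+1 = 3
  item=3: 3+1 = 4
  item=4: 4+1 = 5
  item=5: 5+1 = 6
Therefore res = [1, 2, 3, 4, 5, 6].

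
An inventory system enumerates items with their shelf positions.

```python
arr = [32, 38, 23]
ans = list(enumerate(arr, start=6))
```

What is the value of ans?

Step 1: enumerate with start=6:
  (6, 32)
  (7, 38)
  (8, 23)
Therefore ans = [(6, 32), (7, 38), (8, 23)].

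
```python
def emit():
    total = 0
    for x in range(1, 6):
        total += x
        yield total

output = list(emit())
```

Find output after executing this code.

Step 1: Generator accumulates running sum:
  x=1: total = 1, yield 1
  x=2: total = 3, yield 3
  x=3: total = 6, yield 6
  x=4: total = 10, yield 10
  x=5: total = 15, yield 15
Therefore output = [1, 3, 6, 10, 15].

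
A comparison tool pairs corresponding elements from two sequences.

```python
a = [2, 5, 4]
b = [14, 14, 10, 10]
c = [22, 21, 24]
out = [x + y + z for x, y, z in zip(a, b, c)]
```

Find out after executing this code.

Step 1: zip three lists (truncates to shortest, len=3):
  2 + 14 + 22 = 38
  5 + 14 + 21 = 40
  4 + 10 + 24 = 38
Therefore out = [38, 40, 38].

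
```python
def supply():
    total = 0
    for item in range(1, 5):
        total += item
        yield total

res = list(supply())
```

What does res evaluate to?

Step 1: Generator accumulates running sum:
  item=1: total = 1, yield 1
  item=2: total = 3, yield 3
  item=3: total = 6, yield 6
  item=4: total = 10, yield 10
Therefore res = [1, 3, 6, 10].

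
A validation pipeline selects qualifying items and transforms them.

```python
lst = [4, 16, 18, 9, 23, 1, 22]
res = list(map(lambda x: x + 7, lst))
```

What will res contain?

Step 1: Apply lambda x: x + 7 to each element:
  4 -> 11
  16 -> 23
  18 -> 25
  9 -> 16
  23 -> 30
  1 -> 8
  22 -> 29
Therefore res = [11, 23, 25, 16, 30, 8, 29].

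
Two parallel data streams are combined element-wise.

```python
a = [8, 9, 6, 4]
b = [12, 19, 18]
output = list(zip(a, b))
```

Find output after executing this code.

Step 1: zip stops at shortest (len(a)=4, len(b)=3):
  Index 0: (8, 12)
  Index 1: (9, 19)
  Index 2: (6, 18)
Step 2: Last element of a (4) has no pair, dropped.
Therefore output = [(8, 12), (9, 19), (6, 18)].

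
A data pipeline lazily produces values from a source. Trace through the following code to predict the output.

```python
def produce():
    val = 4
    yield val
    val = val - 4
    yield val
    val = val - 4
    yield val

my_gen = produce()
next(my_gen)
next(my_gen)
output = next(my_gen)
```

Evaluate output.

Step 1: Trace through generator execution:
  Yield 1: val starts at 4, yield 4
  Yield 2: val = 4 - 4 = 0, yield 0
  Yield 3: val = 0 - 4 = -4, yield -4
Step 2: First next() gets 4, second next() gets the second value, third next() yields -4.
Therefore output = -4.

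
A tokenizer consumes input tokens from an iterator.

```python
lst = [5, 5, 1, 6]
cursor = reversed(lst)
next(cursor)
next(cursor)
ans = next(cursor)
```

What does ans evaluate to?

Step 1: reversed([5, 5, 1, 6]) gives iterator: [6, 1, 5, 5].
Step 2: First next() = 6, second next() = 1.
Step 3: Third next() = 5.
Therefore ans = 5.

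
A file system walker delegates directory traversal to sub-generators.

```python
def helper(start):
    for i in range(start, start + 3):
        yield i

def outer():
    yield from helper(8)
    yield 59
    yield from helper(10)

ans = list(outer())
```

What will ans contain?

Step 1: outer() delegates to helper(8):
  yield 8
  yield 9
  yield 10
Step 2: yield 59
Step 3: Delegates to helper(10):
  yield 10
  yield 11
  yield 12
Therefore ans = [8, 9, 10, 59, 10, 11, 12].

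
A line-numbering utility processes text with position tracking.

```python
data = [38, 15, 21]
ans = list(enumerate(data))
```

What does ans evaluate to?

Step 1: enumerate pairs each element with its index:
  (0, 38)
  (1, 15)
  (2, 21)
Therefore ans = [(0, 38), (1, 15), (2, 21)].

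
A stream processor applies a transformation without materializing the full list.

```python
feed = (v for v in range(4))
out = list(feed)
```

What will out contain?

Step 1: Generator expression iterates range(4): [0, 1, 2, 3].
Step 2: list() collects all values.
Therefore out = [0, 1, 2, 3].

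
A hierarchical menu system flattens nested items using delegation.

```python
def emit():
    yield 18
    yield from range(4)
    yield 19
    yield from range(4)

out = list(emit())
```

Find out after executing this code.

Step 1: Trace yields in order:
  yield 18
  yield 0
  yield 1
  yield 2
  yield 3
  yield 19
  yield 0
  yield 1
  yield 2
  yield 3
Therefore out = [18, 0, 1, 2, 3, 19, 0, 1, 2, 3].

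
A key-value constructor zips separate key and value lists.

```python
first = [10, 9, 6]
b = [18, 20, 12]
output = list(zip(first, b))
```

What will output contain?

Step 1: zip pairs elements at same index:
  Index 0: (10, 18)
  Index 1: (9, 20)
  Index 2: (6, 12)
Therefore output = [(10, 18), (9, 20), (6, 12)].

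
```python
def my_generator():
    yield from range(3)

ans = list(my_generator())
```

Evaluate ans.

Step 1: yield from delegates to the iterable, yielding each element.
Step 2: Collected values: [0, 1, 2].
Therefore ans = [0, 1, 2].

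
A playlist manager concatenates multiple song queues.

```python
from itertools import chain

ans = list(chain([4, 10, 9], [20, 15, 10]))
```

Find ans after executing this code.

Step 1: chain() concatenates iterables: [4, 10, 9] + [20, 15, 10].
Therefore ans = [4, 10, 9, 20, 15, 10].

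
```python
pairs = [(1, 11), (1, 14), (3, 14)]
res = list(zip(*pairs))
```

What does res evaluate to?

Step 1: zip(*pairs) transposes: unzips [(1, 11), (1, 14), (3, 14)] into separate sequences.
Step 2: First elements: (1, 1, 3), second elements: (11, 14, 14).
Therefore res = [(1, 1, 3), (11, 14, 14)].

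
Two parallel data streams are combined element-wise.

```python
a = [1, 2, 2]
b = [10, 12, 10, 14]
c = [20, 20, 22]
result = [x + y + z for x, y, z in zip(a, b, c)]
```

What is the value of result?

Step 1: zip three lists (truncates to shortest, len=3):
  1 + 10 + 20 = 31
  2 + 12 + 20 = 34
  2 + 10 + 22 = 34
Therefore result = [31, 34, 34].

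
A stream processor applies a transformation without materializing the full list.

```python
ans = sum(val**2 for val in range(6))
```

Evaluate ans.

Step 1: Compute val**2 for each val in range(6):
  val=0: 0**2 = 0
  val=1: 1**2 = 1
  val=2: 2**2 = 4
  val=3: 3**2 = 9
  val=4: 4**2 = 16
  val=5: 5**2 = 25
Step 2: sum = 0 + 1 + 4 + 9 + 16 + 25 = 55.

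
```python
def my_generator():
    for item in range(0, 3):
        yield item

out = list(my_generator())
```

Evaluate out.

Step 1: The generator yields each value from range(0, 3).
Step 2: list() consumes all yields: [0, 1, 2].
Therefore out = [0, 1, 2].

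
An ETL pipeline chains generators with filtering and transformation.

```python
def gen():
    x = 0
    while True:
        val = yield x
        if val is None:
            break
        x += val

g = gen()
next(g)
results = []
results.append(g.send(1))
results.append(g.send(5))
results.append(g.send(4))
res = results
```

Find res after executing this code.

Step 1: next(g) -> yield 0.
Step 2: send(1) -> x = 1, yield 1.
Step 3: send(5) -> x = 6, yield 6.
Step 4: send(4) -> x = 10, yield 10.
Therefore res = [1, 6, 10].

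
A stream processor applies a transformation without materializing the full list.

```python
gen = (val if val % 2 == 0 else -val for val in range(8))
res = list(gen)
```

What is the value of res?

Step 1: For each val in range(8), yield val if even, else -val:
  val=0: even, yield 0
  val=1: odd, yield -1
  val=2: even, yield 2
  val=3: odd, yield -3
  val=4: even, yield 4
  val=5: odd, yield -5
  val=6: even, yield 6
  val=7: odd, yield -7
Therefore res = [0, -1, 2, -3, 4, -5, 6, -7].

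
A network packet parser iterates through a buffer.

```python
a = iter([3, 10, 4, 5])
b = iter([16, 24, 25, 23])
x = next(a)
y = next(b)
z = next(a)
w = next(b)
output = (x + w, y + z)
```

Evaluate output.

Step 1: a iterates [3, 10, 4, 5], b iterates [16, 24, 25, 23].
Step 2: x = next(a) = 3, y = next(b) = 16.
Step 3: z = next(a) = 10, w = next(b) = 24.
Step 4: output = (3 + 24, 16 + 10) = (27, 26).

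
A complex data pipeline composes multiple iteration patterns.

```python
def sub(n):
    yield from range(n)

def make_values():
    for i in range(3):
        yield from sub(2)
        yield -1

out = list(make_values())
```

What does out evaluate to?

Step 1: For each i in range(3):
  i=0: yield from sub(2) -> [0, 1], then yield -1
  i=1: yield from sub(2) -> [0, 1], then yield -1
  i=2: yield from sub(2) -> [0, 1], then yield -1
Therefore out = [0, 1, -1, 0, 1, -1, 0, 1, -1].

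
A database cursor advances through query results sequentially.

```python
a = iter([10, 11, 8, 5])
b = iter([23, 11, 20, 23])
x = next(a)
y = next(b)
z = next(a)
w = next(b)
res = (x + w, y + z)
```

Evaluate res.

Step 1: a iterates [10, 11, 8, 5], b iterates [23, 11, 20, 23].
Step 2: x = next(a) = 10, y = next(b) = 23.
Step 3: z = next(a) = 11, w = next(b) = 11.
Step 4: res = (10 + 11, 23 + 11) = (21, 34).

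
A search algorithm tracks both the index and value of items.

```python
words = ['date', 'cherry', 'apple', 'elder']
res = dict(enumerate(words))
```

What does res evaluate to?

Step 1: enumerate pairs indices with words:
  0 -> 'date'
  1 -> 'cherry'
  2 -> 'apple'
  3 -> 'elder'
Therefore res = {0: 'date', 1: 'cherry', 2: 'apple', 3: 'elder'}.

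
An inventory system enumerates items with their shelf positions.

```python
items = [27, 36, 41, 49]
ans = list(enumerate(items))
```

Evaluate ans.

Step 1: enumerate pairs each element with its index:
  (0, 27)
  (1, 36)
  (2, 41)
  (3, 49)
Therefore ans = [(0, 27), (1, 36), (2, 41), (3, 49)].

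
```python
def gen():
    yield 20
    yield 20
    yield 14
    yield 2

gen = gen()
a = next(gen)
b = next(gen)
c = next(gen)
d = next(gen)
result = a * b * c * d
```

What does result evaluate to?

Step 1: Create generator and consume all values:
  a = next(gen) = 20
  b = next(gen) = 20
  c = next(gen) = 14
  d = next(gen) = 2
Step 2: result = 20 * 20 * 14 * 2 = 11200.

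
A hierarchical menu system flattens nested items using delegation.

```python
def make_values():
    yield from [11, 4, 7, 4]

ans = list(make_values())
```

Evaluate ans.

Step 1: yield from delegates to the iterable, yielding each element.
Step 2: Collected values: [11, 4, 7, 4].
Therefore ans = [11, 4, 7, 4].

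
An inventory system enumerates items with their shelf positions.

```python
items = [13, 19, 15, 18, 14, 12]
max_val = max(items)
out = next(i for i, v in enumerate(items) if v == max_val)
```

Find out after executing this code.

Step 1: max([13, 19, 15, 18, 14, 12]) = 19.
Step 2: Find first index where value == 19:
  Index 0: 13 != 19
  Index 1: 19 == 19, found!
Therefore out = 1.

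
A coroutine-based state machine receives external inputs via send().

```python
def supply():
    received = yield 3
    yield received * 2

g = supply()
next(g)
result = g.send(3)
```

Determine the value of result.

Step 1: next(g) advances to first yield, producing 3.
Step 2: send(3) resumes, received = 3.
Step 3: yield received * 2 = 3 * 2 = 6.
Therefore result = 6.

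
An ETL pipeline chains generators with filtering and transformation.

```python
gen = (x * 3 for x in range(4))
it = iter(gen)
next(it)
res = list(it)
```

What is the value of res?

Step 1: Generator produces [0, 3, 6, 9].
Step 2: next(it) consumes first element (0).
Step 3: list(it) collects remaining: [3, 6, 9].
Therefore res = [3, 6, 9].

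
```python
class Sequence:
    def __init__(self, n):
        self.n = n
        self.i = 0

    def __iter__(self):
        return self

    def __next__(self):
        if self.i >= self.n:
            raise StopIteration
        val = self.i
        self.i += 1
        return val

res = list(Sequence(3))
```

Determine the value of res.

Step 1: Sequence(3) creates an iterator counting 0 to 2.
Step 2: list() consumes all values: [0, 1, 2].
Therefore res = [0, 1, 2].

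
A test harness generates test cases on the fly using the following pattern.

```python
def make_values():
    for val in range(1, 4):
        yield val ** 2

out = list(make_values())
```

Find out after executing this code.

Step 1: For each val in range(1, 4), yield val**2:
  val=1: yield 1**2 = 1
  val=2: yield 2**2 = 4
  val=3: yield 3**2 = 9
Therefore out = [1, 4, 9].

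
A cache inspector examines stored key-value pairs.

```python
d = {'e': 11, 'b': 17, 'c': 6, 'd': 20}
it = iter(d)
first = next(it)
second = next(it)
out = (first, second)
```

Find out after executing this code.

Step 1: iter(d) iterates over keys: ['e', 'b', 'c', 'd'].
Step 2: first = next(it) = 'e', second = next(it) = 'b'.
Therefore out = ('e', 'b').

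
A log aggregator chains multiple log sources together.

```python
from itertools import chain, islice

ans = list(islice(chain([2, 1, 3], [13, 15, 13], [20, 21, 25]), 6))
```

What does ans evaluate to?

Step 1: chain([2, 1, 3], [13, 15, 13], [20, 21, 25]) = [2, 1, 3, 13, 15, 13, 20, 21, 25].
Step 2: islice takes first 6 elements: [2, 1, 3, 13, 15, 13].
Therefore ans = [2, 1, 3, 13, 15, 13].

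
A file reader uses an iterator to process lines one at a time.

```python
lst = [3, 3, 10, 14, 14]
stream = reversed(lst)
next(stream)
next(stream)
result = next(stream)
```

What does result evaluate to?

Step 1: reversed([3, 3, 10, 14, 14]) gives iterator: [14, 14, 10, 3, 3].
Step 2: First next() = 14, second next() = 14.
Step 3: Third next() = 10.
Therefore result = 10.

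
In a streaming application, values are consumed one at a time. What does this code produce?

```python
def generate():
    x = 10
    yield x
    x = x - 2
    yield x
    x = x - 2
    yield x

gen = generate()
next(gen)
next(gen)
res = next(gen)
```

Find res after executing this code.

Step 1: Trace through generator execution:
  Yield 1: x starts at 10, yield 10
  Yield 2: x = 10 - 2 = 8, yield 8
  Yield 3: x = 8 - 2 = 6, yield 6
Step 2: First next() gets 10, second next() gets the second value, third next() yields 6.
Therefore res = 6.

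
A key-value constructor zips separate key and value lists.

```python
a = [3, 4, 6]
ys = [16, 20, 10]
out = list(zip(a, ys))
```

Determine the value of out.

Step 1: zip pairs elements at same index:
  Index 0: (3, 16)
  Index 1: (4, 20)
  Index 2: (6, 10)
Therefore out = [(3, 16), (4, 20), (6, 10)].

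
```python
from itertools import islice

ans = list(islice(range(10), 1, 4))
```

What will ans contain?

Step 1: islice(range(10), 1, 4) takes elements at indices [1, 4).
Step 2: Elements: [1, 2, 3].
Therefore ans = [1, 2, 3].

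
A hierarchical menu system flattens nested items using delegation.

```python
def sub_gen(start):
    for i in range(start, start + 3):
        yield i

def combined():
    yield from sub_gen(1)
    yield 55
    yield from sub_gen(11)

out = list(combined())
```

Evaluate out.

Step 1: combined() delegates to sub_gen(1):
  yield 1
  yield 2
  yield 3
Step 2: yield 55
Step 3: Delegates to sub_gen(11):
  yield 11
  yield 12
  yield 13
Therefore out = [1, 2, 3, 55, 11, 12, 13].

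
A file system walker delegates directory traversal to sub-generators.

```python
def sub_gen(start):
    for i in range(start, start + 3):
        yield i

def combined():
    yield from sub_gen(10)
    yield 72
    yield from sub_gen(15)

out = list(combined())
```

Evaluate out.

Step 1: combined() delegates to sub_gen(10):
  yield 10
  yield 11
  yield 12
Step 2: yield 72
Step 3: Delegates to sub_gen(15):
  yield 15
  yield 16
  yield 17
Therefore out = [10, 11, 12, 72, 15, 16, 17].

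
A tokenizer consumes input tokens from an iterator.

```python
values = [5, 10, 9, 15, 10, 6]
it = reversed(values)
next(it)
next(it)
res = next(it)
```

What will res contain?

Step 1: reversed([5, 10, 9, 15, 10, 6]) gives iterator: [6, 10, 15, 9, 10, 5].
Step 2: First next() = 6, second next() = 10.
Step 3: Third next() = 15.
Therefore res = 15.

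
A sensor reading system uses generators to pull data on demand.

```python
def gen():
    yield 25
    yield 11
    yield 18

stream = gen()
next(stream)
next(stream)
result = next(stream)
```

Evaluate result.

Step 1: gen() creates a generator.
Step 2: next(stream) yields 25 (consumed and discarded).
Step 3: next(stream) yields 11 (consumed and discarded).
Step 4: next(stream) yields 18, assigned to result.
Therefore result = 18.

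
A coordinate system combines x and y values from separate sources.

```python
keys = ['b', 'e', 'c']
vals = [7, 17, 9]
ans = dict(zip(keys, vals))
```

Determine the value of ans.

Step 1: zip pairs keys with values:
  'b' -> 7
  'e' -> 17
  'c' -> 9
Therefore ans = {'b': 7, 'e': 17, 'c': 9}.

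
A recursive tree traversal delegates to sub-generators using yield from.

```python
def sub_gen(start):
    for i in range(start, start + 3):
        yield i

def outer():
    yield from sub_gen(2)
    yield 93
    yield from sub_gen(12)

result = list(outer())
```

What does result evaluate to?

Step 1: outer() delegates to sub_gen(2):
  yield 2
  yield 3
  yield 4
Step 2: yield 93
Step 3: Delegates to sub_gen(12):
  yield 12
  yield 13
  yield 14
Therefore result = [2, 3, 4, 93, 12, 13, 14].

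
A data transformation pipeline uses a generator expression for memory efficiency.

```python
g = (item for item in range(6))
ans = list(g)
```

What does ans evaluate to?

Step 1: Generator expression iterates range(6): [0, 1, 2, 3, 4, 5].
Step 2: list() collects all values.
Therefore ans = [0, 1, 2, 3, 4, 5].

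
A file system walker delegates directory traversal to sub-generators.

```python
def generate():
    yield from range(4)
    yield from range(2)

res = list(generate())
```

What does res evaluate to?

Step 1: Trace yields in order:
  yield 0
  yield 1
  yield 2
  yield 3
  yield 0
  yield 1
Therefore res = [0, 1, 2, 3, 0, 1].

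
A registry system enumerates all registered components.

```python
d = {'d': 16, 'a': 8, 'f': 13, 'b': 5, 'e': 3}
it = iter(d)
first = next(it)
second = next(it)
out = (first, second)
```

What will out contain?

Step 1: iter(d) iterates over keys: ['d', 'a', 'f', 'b', 'e'].
Step 2: first = next(it) = 'd', second = next(it) = 'a'.
Therefore out = ('d', 'a').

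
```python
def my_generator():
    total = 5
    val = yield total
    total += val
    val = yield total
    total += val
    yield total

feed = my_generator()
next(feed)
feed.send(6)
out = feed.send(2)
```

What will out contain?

Step 1: next() -> yield total=5.
Step 2: send(6) -> val=6, total = 5+6 = 11, yield 11.
Step 3: send(2) -> val=2, total = 11+2 = 13, yield 13.
Therefore out = 13.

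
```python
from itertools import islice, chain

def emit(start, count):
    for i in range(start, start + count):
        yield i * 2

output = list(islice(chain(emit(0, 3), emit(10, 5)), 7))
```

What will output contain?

Step 1: emit(0, 3) yields [0, 2, 4].
Step 2: emit(10, 5) yields [20, 22, 24, 26, 28].
Step 3: chain concatenates: [0, 2, 4, 20, 22, 24, 26, 28].
Step 4: islice takes first 7: [0, 2, 4, 20, 22, 24, 26].
Therefore output = [0, 2, 4, 20, 22, 24, 26].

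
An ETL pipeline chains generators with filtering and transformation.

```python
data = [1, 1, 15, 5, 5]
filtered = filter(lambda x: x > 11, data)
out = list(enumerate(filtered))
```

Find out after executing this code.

Step 1: Filter [1, 1, 15, 5, 5] for > 11: [15].
Step 2: enumerate re-indexes from 0: [(0, 15)].
Therefore out = [(0, 15)].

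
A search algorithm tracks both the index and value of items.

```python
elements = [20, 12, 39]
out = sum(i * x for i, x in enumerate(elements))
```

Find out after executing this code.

Step 1: Compute i * x for each (i, x) in enumerate([20, 12, 39]):
  i=0, x=20: 0*20 = 0
  i=1, x=12: 1*12 = 12
  i=2, x=39: 2*39 = 78
Step 2: sum = 0 + 12 + 78 = 90.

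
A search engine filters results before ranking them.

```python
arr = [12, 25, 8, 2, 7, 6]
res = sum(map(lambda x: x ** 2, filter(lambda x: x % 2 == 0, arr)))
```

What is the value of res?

Step 1: Filter even numbers from [12, 25, 8, 2, 7, 6]: [12, 8, 2, 6]
Step 2: Square each: [144, 64, 4, 36]
Step 3: Sum = 248.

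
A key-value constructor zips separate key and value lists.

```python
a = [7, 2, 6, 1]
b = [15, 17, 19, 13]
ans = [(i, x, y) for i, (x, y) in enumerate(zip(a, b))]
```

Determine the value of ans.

Step 1: enumerate(zip(a, b)) gives index with paired elements:
  i=0: (7, 15)
  i=1: (2, 17)
  i=2: (6, 19)
  i=3: (1, 13)
Therefore ans = [(0, 7, 15), (1, 2, 17), (2, 6, 19), (3, 1, 13)].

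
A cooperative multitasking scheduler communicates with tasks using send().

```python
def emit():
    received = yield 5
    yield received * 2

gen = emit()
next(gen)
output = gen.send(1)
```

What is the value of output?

Step 1: next(gen) advances to first yield, producing 5.
Step 2: send(1) resumes, received = 1.
Step 3: yield received * 2 = 1 * 2 = 2.
Therefore output = 2.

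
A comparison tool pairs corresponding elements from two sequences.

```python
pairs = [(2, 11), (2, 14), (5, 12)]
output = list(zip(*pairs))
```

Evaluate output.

Step 1: zip(*pairs) transposes: unzips [(2, 11), (2, 14), (5, 12)] into separate sequences.
Step 2: First elements: (2, 2, 5), second elements: (11, 14, 12).
Therefore output = [(2, 2, 5), (11, 14, 12)].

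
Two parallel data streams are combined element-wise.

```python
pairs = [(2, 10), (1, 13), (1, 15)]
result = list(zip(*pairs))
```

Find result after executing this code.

Step 1: zip(*pairs) transposes: unzips [(2, 10), (1, 13), (1, 15)] into separate sequences.
Step 2: First elements: (2, 1, 1), second elements: (10, 13, 15).
Therefore result = [(2, 1, 1), (10, 13, 15)].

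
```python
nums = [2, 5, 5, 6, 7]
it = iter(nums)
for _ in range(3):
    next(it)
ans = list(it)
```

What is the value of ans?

Step 1: Create iterator over [2, 5, 5, 6, 7].
Step 2: Advance 3 positions (consuming [2, 5, 5]).
Step 3: list() collects remaining elements: [6, 7].
Therefore ans = [6, 7].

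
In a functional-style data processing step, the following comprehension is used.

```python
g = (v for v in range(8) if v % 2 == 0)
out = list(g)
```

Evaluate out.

Step 1: Filter range(8) keeping only even values:
  v=0: even, included
  v=1: odd, excluded
  v=2: even, included
  v=3: odd, excluded
  v=4: even, included
  v=5: odd, excluded
  v=6: even, included
  v=7: odd, excluded
Therefore out = [0, 2, 4, 6].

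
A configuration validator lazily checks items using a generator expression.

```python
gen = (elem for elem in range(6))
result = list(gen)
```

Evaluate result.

Step 1: Generator expression iterates range(6): [0, 1, 2, 3, 4, 5].
Step 2: list() collects all values.
Therefore result = [0, 1, 2, 3, 4, 5].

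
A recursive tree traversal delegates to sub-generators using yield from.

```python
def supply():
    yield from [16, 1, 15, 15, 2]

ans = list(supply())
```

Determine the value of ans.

Step 1: yield from delegates to the iterable, yielding each element.
Step 2: Collected values: [16, 1, 15, 15, 2].
Therefore ans = [16, 1, 15, 15, 2].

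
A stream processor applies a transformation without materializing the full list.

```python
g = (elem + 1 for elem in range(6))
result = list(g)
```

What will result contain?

Step 1: For each elem in range(6), compute elem+1:
  elem=0: 0+1 = 1
  elem=1: 1+1 = 2
  elem=2: 2+1 = 3
  elem=3: 3+1 = 4
  elem=4: 4+1 = 5
  elem=5: 5+1 = 6
Therefore result = [1, 2, 3, 4, 5, 6].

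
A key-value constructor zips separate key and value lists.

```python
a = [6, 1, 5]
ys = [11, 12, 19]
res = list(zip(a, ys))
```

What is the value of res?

Step 1: zip pairs elements at same index:
  Index 0: (6, 11)
  Index 1: (1, 12)
  Index 2: (5, 19)
Therefore res = [(6, 11), (1, 12), (5, 19)].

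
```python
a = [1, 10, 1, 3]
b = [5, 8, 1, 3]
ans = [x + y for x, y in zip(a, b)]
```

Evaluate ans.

Step 1: Add corresponding elements:
  1 + 5 = 6
  10 + 8 = 18
  1 + 1 = 2
  3 + 3 = 6
Therefore ans = [6, 18, 2, 6].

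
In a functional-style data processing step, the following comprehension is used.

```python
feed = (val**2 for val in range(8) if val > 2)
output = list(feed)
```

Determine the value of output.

Step 1: For range(8), keep val > 2, then square:
  val=0: 0 <= 2, excluded
  val=1: 1 <= 2, excluded
  val=2: 2 <= 2, excluded
  val=3: 3 > 2, yield 3**2 = 9
  val=4: 4 > 2, yield 4**2 = 16
  val=5: 5 > 2, yield 5**2 = 25
  val=6: 6 > 2, yield 6**2 = 36
  val=7: 7 > 2, yield 7**2 = 49
Therefore output = [9, 16, 25, 36, 49].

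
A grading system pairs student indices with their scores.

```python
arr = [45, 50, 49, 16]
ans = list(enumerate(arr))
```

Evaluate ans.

Step 1: enumerate pairs each element with its index:
  (0, 45)
  (1, 50)
  (2, 49)
  (3, 16)
Therefore ans = [(0, 45), (1, 50), (2, 49), (3, 16)].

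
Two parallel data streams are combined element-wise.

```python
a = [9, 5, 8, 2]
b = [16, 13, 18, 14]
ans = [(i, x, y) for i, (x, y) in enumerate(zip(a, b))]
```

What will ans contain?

Step 1: enumerate(zip(a, b)) gives index with paired elements:
  i=0: (9, 16)
  i=1: (5, 13)
  i=2: (8, 18)
  i=3: (2, 14)
Therefore ans = [(0, 9, 16), (1, 5, 13), (2, 8, 18), (3, 2, 14)].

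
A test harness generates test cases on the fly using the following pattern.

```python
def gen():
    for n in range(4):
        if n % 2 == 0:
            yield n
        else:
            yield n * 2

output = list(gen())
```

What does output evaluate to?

Step 1: For each n in range(4), yield n if even, else n*2:
  n=0 (even): yield 0
  n=1 (odd): yield 1*2 = 2
  n=2 (even): yield 2
  n=3 (odd): yield 3*2 = 6
Therefore output = [0, 2, 2, 6].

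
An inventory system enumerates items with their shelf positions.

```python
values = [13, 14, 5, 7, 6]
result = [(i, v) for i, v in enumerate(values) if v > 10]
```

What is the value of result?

Step 1: Filter enumerate([13, 14, 5, 7, 6]) keeping v > 10:
  (0, 13): 13 > 10, included
  (1, 14): 14 > 10, included
  (2, 5): 5 <= 10, excluded
  (3, 7): 7 <= 10, excluded
  (4, 6): 6 <= 10, excluded
Therefore result = [(0, 13), (1, 14)].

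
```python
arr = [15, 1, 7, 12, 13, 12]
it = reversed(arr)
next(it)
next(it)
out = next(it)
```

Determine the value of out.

Step 1: reversed([15, 1, 7, 12, 13, 12]) gives iterator: [12, 13, 12, 7, 1, 15].
Step 2: First next() = 12, second next() = 13.
Step 3: Third next() = 12.
Therefore out = 12.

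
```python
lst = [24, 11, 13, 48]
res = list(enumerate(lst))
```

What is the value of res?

Step 1: enumerate pairs each element with its index:
  (0, 24)
  (1, 11)
  (2, 13)
  (3, 48)
Therefore res = [(0, 24), (1, 11), (2, 13), (3, 48)].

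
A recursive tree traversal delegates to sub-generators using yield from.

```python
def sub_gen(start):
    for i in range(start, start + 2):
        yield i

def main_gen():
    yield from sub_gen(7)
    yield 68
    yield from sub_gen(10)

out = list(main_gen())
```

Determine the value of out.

Step 1: main_gen() delegates to sub_gen(7):
  yield 7
  yield 8
Step 2: yield 68
Step 3: Delegates to sub_gen(10):
  yield 10
  yield 11
Therefore out = [7, 8, 68, 10, 11].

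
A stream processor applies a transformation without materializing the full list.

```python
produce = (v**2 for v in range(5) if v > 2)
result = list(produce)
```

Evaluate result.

Step 1: For range(5), keep v > 2, then square:
  v=0: 0 <= 2, excluded
  v=1: 1 <= 2, excluded
  v=2: 2 <= 2, excluded
  v=3: 3 > 2, yield 3**2 = 9
  v=4: 4 > 2, yield 4**2 = 16
Therefore result = [9, 16].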